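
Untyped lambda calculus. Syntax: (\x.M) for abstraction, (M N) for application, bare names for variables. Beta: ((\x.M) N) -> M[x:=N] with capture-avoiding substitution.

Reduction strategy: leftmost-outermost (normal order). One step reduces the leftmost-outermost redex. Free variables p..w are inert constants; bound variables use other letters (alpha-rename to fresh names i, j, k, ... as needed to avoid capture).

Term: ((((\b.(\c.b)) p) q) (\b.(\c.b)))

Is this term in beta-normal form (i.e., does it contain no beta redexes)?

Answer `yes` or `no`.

Term: ((((\b.(\c.b)) p) q) (\b.(\c.b)))
Found 1 beta redex(es).

Answer: no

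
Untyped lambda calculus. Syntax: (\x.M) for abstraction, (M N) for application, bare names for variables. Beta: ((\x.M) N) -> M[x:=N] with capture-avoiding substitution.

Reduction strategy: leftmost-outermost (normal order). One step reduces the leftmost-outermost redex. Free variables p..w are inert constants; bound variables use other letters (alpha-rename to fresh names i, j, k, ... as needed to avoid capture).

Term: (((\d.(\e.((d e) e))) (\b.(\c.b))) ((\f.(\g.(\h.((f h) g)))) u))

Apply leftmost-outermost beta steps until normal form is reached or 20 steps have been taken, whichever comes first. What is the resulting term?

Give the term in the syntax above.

Answer: (\g.(\h.((u h) g)))

Derivation:
Step 0: (((\d.(\e.((d e) e))) (\b.(\c.b))) ((\f.(\g.(\h.((f h) g)))) u))
Step 1: ((\e.(((\b.(\c.b)) e) e)) ((\f.(\g.(\h.((f h) g)))) u))
Step 2: (((\b.(\c.b)) ((\f.(\g.(\h.((f h) g)))) u)) ((\f.(\g.(\h.((f h) g)))) u))
Step 3: ((\c.((\f.(\g.(\h.((f h) g)))) u)) ((\f.(\g.(\h.((f h) g)))) u))
Step 4: ((\f.(\g.(\h.((f h) g)))) u)
Step 5: (\g.(\h.((u h) g)))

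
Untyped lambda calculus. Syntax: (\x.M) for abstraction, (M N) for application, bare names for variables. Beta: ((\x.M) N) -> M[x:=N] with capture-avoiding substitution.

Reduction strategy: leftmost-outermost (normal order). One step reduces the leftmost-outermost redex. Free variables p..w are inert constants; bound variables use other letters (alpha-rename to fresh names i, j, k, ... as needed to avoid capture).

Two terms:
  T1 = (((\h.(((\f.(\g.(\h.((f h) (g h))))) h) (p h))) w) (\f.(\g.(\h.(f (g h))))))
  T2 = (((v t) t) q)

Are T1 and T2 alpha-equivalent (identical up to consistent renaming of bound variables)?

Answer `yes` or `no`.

Term 1: (((\h.(((\f.(\g.(\h.((f h) (g h))))) h) (p h))) w) (\f.(\g.(\h.(f (g h))))))
Term 2: (((v t) t) q)
Alpha-equivalence: compare structure up to binder renaming.
Result: False

Answer: no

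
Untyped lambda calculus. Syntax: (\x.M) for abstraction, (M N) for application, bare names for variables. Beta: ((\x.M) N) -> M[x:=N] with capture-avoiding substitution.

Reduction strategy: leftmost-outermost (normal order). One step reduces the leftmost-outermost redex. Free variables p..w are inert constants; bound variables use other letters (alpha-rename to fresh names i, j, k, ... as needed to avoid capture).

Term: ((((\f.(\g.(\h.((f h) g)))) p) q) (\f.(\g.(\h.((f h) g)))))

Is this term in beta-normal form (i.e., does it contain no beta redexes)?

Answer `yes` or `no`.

Answer: no

Derivation:
Term: ((((\f.(\g.(\h.((f h) g)))) p) q) (\f.(\g.(\h.((f h) g)))))
Found 1 beta redex(es).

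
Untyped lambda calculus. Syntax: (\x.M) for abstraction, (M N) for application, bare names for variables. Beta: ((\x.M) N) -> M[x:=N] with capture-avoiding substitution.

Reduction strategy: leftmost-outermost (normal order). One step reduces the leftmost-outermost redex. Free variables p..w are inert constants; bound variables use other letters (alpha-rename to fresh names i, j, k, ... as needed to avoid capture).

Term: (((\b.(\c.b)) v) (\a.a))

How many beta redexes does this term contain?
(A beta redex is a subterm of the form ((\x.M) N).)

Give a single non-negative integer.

Answer: 1

Derivation:
Term: (((\b.(\c.b)) v) (\a.a))
  Redex: ((\b.(\c.b)) v)
Total redexes: 1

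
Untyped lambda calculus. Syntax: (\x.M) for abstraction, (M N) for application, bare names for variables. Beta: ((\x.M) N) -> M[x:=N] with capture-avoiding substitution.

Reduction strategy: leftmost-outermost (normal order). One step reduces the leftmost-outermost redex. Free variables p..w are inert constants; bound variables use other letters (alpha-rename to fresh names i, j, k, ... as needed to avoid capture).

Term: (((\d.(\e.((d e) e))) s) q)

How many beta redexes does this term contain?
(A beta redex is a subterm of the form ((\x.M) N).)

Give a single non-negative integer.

Answer: 1

Derivation:
Term: (((\d.(\e.((d e) e))) s) q)
  Redex: ((\d.(\e.((d e) e))) s)
Total redexes: 1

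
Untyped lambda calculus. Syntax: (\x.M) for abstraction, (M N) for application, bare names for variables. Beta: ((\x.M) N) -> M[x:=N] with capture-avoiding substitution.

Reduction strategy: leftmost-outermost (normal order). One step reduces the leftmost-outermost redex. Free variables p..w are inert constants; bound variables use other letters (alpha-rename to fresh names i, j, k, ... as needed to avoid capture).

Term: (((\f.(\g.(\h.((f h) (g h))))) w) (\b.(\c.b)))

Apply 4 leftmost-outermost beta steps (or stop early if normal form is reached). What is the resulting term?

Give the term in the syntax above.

Answer: (\h.((w h) (\c.h)))

Derivation:
Step 0: (((\f.(\g.(\h.((f h) (g h))))) w) (\b.(\c.b)))
Step 1: ((\g.(\h.((w h) (g h)))) (\b.(\c.b)))
Step 2: (\h.((w h) ((\b.(\c.b)) h)))
Step 3: (\h.((w h) (\c.h)))
Step 4: (normal form reached)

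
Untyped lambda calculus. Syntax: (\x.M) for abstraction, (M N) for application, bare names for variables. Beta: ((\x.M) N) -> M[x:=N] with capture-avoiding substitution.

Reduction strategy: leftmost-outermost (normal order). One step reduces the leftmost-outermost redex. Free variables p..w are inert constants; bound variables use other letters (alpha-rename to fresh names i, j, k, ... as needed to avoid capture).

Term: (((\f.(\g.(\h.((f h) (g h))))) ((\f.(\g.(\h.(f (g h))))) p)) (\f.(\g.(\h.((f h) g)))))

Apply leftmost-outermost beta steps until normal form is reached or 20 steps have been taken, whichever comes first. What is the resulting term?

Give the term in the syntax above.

Step 0: (((\f.(\g.(\h.((f h) (g h))))) ((\f.(\g.(\h.(f (g h))))) p)) (\f.(\g.(\h.((f h) g)))))
Step 1: ((\g.(\h.((((\f.(\g.(\h.(f (g h))))) p) h) (g h)))) (\f.(\g.(\h.((f h) g)))))
Step 2: (\h.((((\f.(\g.(\h.(f (g h))))) p) h) ((\f.(\g.(\h.((f h) g)))) h)))
Step 3: (\h.(((\g.(\h.(p (g h)))) h) ((\f.(\g.(\h.((f h) g)))) h)))
Step 4: (\h.((\i.(p (h i))) ((\f.(\g.(\h.((f h) g)))) h)))
Step 5: (\h.(p (h ((\f.(\g.(\h.((f h) g)))) h))))
Step 6: (\h.(p (h (\g.(\i.((h i) g))))))

Answer: (\h.(p (h (\g.(\i.((h i) g))))))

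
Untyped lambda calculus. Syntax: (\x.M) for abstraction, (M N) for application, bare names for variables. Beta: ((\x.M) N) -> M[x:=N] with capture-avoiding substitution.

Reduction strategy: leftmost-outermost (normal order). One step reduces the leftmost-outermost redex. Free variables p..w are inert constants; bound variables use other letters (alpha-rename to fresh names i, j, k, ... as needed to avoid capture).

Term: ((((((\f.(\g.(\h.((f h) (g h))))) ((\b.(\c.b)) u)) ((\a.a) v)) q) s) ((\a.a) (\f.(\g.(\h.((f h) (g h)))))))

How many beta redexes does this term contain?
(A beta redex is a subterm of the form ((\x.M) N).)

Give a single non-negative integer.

Answer: 4

Derivation:
Term: ((((((\f.(\g.(\h.((f h) (g h))))) ((\b.(\c.b)) u)) ((\a.a) v)) q) s) ((\a.a) (\f.(\g.(\h.((f h) (g h)))))))
  Redex: ((\f.(\g.(\h.((f h) (g h))))) ((\b.(\c.b)) u))
  Redex: ((\b.(\c.b)) u)
  Redex: ((\a.a) v)
  Redex: ((\a.a) (\f.(\g.(\h.((f h) (g h))))))
Total redexes: 4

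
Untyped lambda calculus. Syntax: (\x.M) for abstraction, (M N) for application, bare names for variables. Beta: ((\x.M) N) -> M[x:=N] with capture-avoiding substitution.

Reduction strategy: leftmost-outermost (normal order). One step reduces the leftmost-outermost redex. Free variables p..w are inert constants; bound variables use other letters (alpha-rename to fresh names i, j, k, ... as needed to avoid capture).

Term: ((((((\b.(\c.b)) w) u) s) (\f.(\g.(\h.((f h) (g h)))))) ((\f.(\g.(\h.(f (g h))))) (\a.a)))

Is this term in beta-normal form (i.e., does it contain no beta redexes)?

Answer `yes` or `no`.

Term: ((((((\b.(\c.b)) w) u) s) (\f.(\g.(\h.((f h) (g h)))))) ((\f.(\g.(\h.(f (g h))))) (\a.a)))
Found 2 beta redex(es).

Answer: no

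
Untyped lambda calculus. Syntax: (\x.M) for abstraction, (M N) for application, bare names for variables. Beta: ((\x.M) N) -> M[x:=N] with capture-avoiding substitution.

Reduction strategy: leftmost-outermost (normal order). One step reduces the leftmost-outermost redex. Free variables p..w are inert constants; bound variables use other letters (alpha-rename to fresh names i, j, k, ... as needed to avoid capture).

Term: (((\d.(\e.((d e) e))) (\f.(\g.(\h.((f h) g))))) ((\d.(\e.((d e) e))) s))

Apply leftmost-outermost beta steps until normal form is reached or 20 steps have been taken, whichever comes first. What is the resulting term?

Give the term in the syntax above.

Step 0: (((\d.(\e.((d e) e))) (\f.(\g.(\h.((f h) g))))) ((\d.(\e.((d e) e))) s))
Step 1: ((\e.(((\f.(\g.(\h.((f h) g)))) e) e)) ((\d.(\e.((d e) e))) s))
Step 2: (((\f.(\g.(\h.((f h) g)))) ((\d.(\e.((d e) e))) s)) ((\d.(\e.((d e) e))) s))
Step 3: ((\g.(\h.((((\d.(\e.((d e) e))) s) h) g))) ((\d.(\e.((d e) e))) s))
Step 4: (\h.((((\d.(\e.((d e) e))) s) h) ((\d.(\e.((d e) e))) s)))
Step 5: (\h.(((\e.((s e) e)) h) ((\d.(\e.((d e) e))) s)))
Step 6: (\h.(((s h) h) ((\d.(\e.((d e) e))) s)))
Step 7: (\h.(((s h) h) (\e.((s e) e))))

Answer: (\h.(((s h) h) (\e.((s e) e))))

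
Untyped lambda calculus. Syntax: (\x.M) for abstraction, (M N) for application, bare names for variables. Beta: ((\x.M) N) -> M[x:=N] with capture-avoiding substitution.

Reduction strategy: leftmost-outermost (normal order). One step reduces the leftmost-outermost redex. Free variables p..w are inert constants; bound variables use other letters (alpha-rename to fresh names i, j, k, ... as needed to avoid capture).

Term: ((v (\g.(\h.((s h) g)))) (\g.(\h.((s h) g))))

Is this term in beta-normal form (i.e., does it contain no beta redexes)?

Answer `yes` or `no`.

Answer: yes

Derivation:
Term: ((v (\g.(\h.((s h) g)))) (\g.(\h.((s h) g))))
No beta redexes found.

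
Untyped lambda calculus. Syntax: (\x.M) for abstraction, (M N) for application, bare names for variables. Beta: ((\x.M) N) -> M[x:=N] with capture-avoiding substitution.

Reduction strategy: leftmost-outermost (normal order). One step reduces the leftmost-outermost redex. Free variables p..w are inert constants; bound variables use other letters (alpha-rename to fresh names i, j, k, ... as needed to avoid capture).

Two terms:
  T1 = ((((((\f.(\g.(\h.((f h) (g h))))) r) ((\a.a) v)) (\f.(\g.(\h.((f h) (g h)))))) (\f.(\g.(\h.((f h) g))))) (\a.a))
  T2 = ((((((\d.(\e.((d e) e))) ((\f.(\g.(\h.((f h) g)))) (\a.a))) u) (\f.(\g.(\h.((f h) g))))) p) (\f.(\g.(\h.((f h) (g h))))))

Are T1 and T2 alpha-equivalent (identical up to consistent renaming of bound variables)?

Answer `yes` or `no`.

Answer: no

Derivation:
Term 1: ((((((\f.(\g.(\h.((f h) (g h))))) r) ((\a.a) v)) (\f.(\g.(\h.((f h) (g h)))))) (\f.(\g.(\h.((f h) g))))) (\a.a))
Term 2: ((((((\d.(\e.((d e) e))) ((\f.(\g.(\h.((f h) g)))) (\a.a))) u) (\f.(\g.(\h.((f h) g))))) p) (\f.(\g.(\h.((f h) (g h))))))
Alpha-equivalence: compare structure up to binder renaming.
Result: False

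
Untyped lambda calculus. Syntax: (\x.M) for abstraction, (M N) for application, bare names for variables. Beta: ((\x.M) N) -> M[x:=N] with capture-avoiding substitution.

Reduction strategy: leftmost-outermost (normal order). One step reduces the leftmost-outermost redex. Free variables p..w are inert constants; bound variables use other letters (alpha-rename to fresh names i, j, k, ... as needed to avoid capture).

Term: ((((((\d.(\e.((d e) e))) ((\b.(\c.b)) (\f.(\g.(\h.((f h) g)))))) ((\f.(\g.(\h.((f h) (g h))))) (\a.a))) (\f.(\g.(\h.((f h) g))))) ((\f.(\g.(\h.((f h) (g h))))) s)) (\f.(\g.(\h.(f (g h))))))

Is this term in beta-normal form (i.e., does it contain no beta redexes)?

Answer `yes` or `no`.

Term: ((((((\d.(\e.((d e) e))) ((\b.(\c.b)) (\f.(\g.(\h.((f h) g)))))) ((\f.(\g.(\h.((f h) (g h))))) (\a.a))) (\f.(\g.(\h.((f h) g))))) ((\f.(\g.(\h.((f h) (g h))))) s)) (\f.(\g.(\h.(f (g h))))))
Found 4 beta redex(es).

Answer: no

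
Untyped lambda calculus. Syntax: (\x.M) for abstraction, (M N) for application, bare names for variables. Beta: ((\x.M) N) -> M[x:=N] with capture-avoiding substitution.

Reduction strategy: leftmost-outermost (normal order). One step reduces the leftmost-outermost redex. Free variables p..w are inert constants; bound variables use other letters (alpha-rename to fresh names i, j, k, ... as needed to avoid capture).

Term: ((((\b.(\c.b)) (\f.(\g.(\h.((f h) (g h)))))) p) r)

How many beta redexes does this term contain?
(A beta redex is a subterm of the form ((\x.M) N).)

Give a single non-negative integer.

Answer: 1

Derivation:
Term: ((((\b.(\c.b)) (\f.(\g.(\h.((f h) (g h)))))) p) r)
  Redex: ((\b.(\c.b)) (\f.(\g.(\h.((f h) (g h))))))
Total redexes: 1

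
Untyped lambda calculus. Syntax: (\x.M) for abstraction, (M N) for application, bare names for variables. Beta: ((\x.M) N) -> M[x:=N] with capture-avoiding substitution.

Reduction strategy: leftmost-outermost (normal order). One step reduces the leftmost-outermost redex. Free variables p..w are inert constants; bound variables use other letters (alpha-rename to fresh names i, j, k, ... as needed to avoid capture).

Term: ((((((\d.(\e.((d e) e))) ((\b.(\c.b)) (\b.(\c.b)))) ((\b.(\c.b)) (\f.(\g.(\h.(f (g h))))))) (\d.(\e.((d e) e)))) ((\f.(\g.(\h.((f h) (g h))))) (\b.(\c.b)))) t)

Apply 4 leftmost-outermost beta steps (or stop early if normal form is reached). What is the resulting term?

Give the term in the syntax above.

Answer: (((((\b.(\c.b)) ((\b.(\c.b)) (\f.(\g.(\h.(f (g h))))))) (\d.(\e.((d e) e)))) ((\f.(\g.(\h.((f h) (g h))))) (\b.(\c.b)))) t)

Derivation:
Step 0: ((((((\d.(\e.((d e) e))) ((\b.(\c.b)) (\b.(\c.b)))) ((\b.(\c.b)) (\f.(\g.(\h.(f (g h))))))) (\d.(\e.((d e) e)))) ((\f.(\g.(\h.((f h) (g h))))) (\b.(\c.b)))) t)
Step 1: (((((\e.((((\b.(\c.b)) (\b.(\c.b))) e) e)) ((\b.(\c.b)) (\f.(\g.(\h.(f (g h))))))) (\d.(\e.((d e) e)))) ((\f.(\g.(\h.((f h) (g h))))) (\b.(\c.b)))) t)
Step 2: (((((((\b.(\c.b)) (\b.(\c.b))) ((\b.(\c.b)) (\f.(\g.(\h.(f (g h))))))) ((\b.(\c.b)) (\f.(\g.(\h.(f (g h))))))) (\d.(\e.((d e) e)))) ((\f.(\g.(\h.((f h) (g h))))) (\b.(\c.b)))) t)
Step 3: ((((((\c.(\b.(\c.b))) ((\b.(\c.b)) (\f.(\g.(\h.(f (g h))))))) ((\b.(\c.b)) (\f.(\g.(\h.(f (g h))))))) (\d.(\e.((d e) e)))) ((\f.(\g.(\h.((f h) (g h))))) (\b.(\c.b)))) t)
Step 4: (((((\b.(\c.b)) ((\b.(\c.b)) (\f.(\g.(\h.(f (g h))))))) (\d.(\e.((d e) e)))) ((\f.(\g.(\h.((f h) (g h))))) (\b.(\c.b)))) t)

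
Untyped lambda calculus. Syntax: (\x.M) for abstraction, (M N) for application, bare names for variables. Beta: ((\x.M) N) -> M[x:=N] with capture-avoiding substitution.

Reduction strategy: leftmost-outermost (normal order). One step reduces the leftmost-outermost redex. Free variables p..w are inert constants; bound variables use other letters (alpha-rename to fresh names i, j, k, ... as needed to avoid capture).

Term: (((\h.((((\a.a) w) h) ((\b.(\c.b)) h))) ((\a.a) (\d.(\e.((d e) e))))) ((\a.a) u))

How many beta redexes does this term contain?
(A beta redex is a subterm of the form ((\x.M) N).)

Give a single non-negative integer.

Answer: 5

Derivation:
Term: (((\h.((((\a.a) w) h) ((\b.(\c.b)) h))) ((\a.a) (\d.(\e.((d e) e))))) ((\a.a) u))
  Redex: ((\h.((((\a.a) w) h) ((\b.(\c.b)) h))) ((\a.a) (\d.(\e.((d e) e)))))
  Redex: ((\a.a) w)
  Redex: ((\b.(\c.b)) h)
  Redex: ((\a.a) (\d.(\e.((d e) e))))
  Redex: ((\a.a) u)
Total redexes: 5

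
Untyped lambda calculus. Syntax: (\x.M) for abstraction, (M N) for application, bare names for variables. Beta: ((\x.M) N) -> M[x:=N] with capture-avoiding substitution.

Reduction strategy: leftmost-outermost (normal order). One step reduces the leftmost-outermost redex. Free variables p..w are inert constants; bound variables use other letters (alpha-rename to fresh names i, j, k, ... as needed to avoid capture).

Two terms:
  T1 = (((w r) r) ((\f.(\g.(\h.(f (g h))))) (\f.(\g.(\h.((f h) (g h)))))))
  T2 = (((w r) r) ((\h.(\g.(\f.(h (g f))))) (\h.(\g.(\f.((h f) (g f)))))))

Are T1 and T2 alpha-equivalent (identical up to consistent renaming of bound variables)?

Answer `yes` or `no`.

Answer: yes

Derivation:
Term 1: (((w r) r) ((\f.(\g.(\h.(f (g h))))) (\f.(\g.(\h.((f h) (g h)))))))
Term 2: (((w r) r) ((\h.(\g.(\f.(h (g f))))) (\h.(\g.(\f.((h f) (g f)))))))
Alpha-equivalence: compare structure up to binder renaming.
Result: True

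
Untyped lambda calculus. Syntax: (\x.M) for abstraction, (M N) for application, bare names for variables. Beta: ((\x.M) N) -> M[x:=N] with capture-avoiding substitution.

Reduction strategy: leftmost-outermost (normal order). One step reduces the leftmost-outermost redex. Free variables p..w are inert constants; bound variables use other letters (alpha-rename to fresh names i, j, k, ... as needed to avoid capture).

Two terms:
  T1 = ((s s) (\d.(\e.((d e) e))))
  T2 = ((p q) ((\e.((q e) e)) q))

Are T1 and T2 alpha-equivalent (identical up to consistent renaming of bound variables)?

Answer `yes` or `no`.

Answer: no

Derivation:
Term 1: ((s s) (\d.(\e.((d e) e))))
Term 2: ((p q) ((\e.((q e) e)) q))
Alpha-equivalence: compare structure up to binder renaming.
Result: False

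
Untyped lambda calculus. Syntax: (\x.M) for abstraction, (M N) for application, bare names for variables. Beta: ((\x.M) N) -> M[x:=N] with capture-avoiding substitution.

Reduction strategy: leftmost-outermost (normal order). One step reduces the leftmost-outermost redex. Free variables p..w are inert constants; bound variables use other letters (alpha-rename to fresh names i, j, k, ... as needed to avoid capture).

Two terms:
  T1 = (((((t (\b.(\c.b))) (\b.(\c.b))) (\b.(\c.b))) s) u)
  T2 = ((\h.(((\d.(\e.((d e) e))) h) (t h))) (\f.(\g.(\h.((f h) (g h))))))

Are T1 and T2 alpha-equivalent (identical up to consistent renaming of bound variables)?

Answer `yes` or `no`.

Term 1: (((((t (\b.(\c.b))) (\b.(\c.b))) (\b.(\c.b))) s) u)
Term 2: ((\h.(((\d.(\e.((d e) e))) h) (t h))) (\f.(\g.(\h.((f h) (g h))))))
Alpha-equivalence: compare structure up to binder renaming.
Result: False

Answer: no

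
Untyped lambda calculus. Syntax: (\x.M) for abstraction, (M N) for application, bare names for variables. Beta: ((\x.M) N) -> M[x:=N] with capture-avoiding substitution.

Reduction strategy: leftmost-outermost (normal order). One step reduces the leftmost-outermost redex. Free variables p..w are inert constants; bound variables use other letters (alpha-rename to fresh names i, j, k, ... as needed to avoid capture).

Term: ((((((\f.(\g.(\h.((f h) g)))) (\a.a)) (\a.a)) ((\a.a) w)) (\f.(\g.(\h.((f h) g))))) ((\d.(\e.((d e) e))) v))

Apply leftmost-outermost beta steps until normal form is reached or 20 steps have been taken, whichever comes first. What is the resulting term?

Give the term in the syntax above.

Answer: (((w (\a.a)) (\f.(\g.(\h.((f h) g))))) (\e.((v e) e)))

Derivation:
Step 0: ((((((\f.(\g.(\h.((f h) g)))) (\a.a)) (\a.a)) ((\a.a) w)) (\f.(\g.(\h.((f h) g))))) ((\d.(\e.((d e) e))) v))
Step 1: (((((\g.(\h.(((\a.a) h) g))) (\a.a)) ((\a.a) w)) (\f.(\g.(\h.((f h) g))))) ((\d.(\e.((d e) e))) v))
Step 2: ((((\h.(((\a.a) h) (\a.a))) ((\a.a) w)) (\f.(\g.(\h.((f h) g))))) ((\d.(\e.((d e) e))) v))
Step 3: (((((\a.a) ((\a.a) w)) (\a.a)) (\f.(\g.(\h.((f h) g))))) ((\d.(\e.((d e) e))) v))
Step 4: (((((\a.a) w) (\a.a)) (\f.(\g.(\h.((f h) g))))) ((\d.(\e.((d e) e))) v))
Step 5: (((w (\a.a)) (\f.(\g.(\h.((f h) g))))) ((\d.(\e.((d e) e))) v))
Step 6: (((w (\a.a)) (\f.(\g.(\h.((f h) g))))) (\e.((v e) e)))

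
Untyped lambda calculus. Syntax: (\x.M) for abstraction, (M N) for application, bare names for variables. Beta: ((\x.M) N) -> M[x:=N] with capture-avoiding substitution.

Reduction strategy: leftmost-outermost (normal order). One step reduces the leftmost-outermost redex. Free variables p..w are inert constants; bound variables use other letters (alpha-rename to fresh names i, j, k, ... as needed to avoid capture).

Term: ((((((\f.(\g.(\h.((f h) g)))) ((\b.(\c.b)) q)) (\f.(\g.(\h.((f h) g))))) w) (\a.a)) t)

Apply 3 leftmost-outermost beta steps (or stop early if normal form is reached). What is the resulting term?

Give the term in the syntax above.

Answer: ((((((\b.(\c.b)) q) w) (\f.(\g.(\h.((f h) g))))) (\a.a)) t)

Derivation:
Step 0: ((((((\f.(\g.(\h.((f h) g)))) ((\b.(\c.b)) q)) (\f.(\g.(\h.((f h) g))))) w) (\a.a)) t)
Step 1: (((((\g.(\h.((((\b.(\c.b)) q) h) g))) (\f.(\g.(\h.((f h) g))))) w) (\a.a)) t)
Step 2: ((((\h.((((\b.(\c.b)) q) h) (\f.(\g.(\h.((f h) g)))))) w) (\a.a)) t)
Step 3: ((((((\b.(\c.b)) q) w) (\f.(\g.(\h.((f h) g))))) (\a.a)) t)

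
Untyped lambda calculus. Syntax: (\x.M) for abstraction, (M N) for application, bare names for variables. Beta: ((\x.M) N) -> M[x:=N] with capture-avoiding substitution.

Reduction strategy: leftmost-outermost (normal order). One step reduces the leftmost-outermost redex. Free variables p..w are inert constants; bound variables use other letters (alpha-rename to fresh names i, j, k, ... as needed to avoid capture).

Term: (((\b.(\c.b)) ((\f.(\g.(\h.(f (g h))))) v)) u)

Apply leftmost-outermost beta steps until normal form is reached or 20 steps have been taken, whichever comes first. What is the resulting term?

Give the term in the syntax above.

Answer: (\g.(\h.(v (g h))))

Derivation:
Step 0: (((\b.(\c.b)) ((\f.(\g.(\h.(f (g h))))) v)) u)
Step 1: ((\c.((\f.(\g.(\h.(f (g h))))) v)) u)
Step 2: ((\f.(\g.(\h.(f (g h))))) v)
Step 3: (\g.(\h.(v (g h))))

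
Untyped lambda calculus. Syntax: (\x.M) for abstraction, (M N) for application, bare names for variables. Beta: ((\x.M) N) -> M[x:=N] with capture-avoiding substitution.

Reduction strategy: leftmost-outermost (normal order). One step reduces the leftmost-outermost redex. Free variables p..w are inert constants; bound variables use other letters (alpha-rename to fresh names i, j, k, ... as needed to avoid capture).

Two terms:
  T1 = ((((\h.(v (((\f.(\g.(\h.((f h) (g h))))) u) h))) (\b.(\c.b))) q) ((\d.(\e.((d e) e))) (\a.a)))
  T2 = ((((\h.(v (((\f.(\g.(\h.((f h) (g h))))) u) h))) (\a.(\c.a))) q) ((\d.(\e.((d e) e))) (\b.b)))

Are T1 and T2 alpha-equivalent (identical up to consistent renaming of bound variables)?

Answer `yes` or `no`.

Answer: yes

Derivation:
Term 1: ((((\h.(v (((\f.(\g.(\h.((f h) (g h))))) u) h))) (\b.(\c.b))) q) ((\d.(\e.((d e) e))) (\a.a)))
Term 2: ((((\h.(v (((\f.(\g.(\h.((f h) (g h))))) u) h))) (\a.(\c.a))) q) ((\d.(\e.((d e) e))) (\b.b)))
Alpha-equivalence: compare structure up to binder renaming.
Result: True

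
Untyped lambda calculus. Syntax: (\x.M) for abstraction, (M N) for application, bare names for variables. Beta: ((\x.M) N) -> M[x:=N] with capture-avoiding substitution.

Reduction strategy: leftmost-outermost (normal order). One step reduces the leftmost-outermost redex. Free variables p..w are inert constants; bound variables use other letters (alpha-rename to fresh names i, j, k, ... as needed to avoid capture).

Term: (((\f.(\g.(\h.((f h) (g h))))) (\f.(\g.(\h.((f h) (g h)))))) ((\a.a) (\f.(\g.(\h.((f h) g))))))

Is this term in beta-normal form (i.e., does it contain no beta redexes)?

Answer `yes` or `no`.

Term: (((\f.(\g.(\h.((f h) (g h))))) (\f.(\g.(\h.((f h) (g h)))))) ((\a.a) (\f.(\g.(\h.((f h) g))))))
Found 2 beta redex(es).

Answer: no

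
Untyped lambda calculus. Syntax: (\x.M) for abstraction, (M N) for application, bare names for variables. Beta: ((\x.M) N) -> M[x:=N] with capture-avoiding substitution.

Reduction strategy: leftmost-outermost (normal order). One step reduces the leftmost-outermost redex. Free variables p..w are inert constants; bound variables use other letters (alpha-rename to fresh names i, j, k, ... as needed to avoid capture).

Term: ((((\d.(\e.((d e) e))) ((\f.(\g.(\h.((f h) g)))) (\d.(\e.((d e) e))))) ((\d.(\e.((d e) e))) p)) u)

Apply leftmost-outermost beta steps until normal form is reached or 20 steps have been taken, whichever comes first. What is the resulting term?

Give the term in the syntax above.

Answer: ((((p (\e.((p e) e))) (\e.((p e) e))) (\e.((p e) e))) u)

Derivation:
Step 0: ((((\d.(\e.((d e) e))) ((\f.(\g.(\h.((f h) g)))) (\d.(\e.((d e) e))))) ((\d.(\e.((d e) e))) p)) u)
Step 1: (((\e.((((\f.(\g.(\h.((f h) g)))) (\d.(\e.((d e) e)))) e) e)) ((\d.(\e.((d e) e))) p)) u)
Step 2: (((((\f.(\g.(\h.((f h) g)))) (\d.(\e.((d e) e)))) ((\d.(\e.((d e) e))) p)) ((\d.(\e.((d e) e))) p)) u)
Step 3: ((((\g.(\h.(((\d.(\e.((d e) e))) h) g))) ((\d.(\e.((d e) e))) p)) ((\d.(\e.((d e) e))) p)) u)
Step 4: (((\h.(((\d.(\e.((d e) e))) h) ((\d.(\e.((d e) e))) p))) ((\d.(\e.((d e) e))) p)) u)
Step 5: ((((\d.(\e.((d e) e))) ((\d.(\e.((d e) e))) p)) ((\d.(\e.((d e) e))) p)) u)
Step 6: (((\e.((((\d.(\e.((d e) e))) p) e) e)) ((\d.(\e.((d e) e))) p)) u)
Step 7: (((((\d.(\e.((d e) e))) p) ((\d.(\e.((d e) e))) p)) ((\d.(\e.((d e) e))) p)) u)
Step 8: ((((\e.((p e) e)) ((\d.(\e.((d e) e))) p)) ((\d.(\e.((d e) e))) p)) u)
Step 9: ((((p ((\d.(\e.((d e) e))) p)) ((\d.(\e.((d e) e))) p)) ((\d.(\e.((d e) e))) p)) u)
Step 10: ((((p (\e.((p e) e))) ((\d.(\e.((d e) e))) p)) ((\d.(\e.((d e) e))) p)) u)
Step 11: ((((p (\e.((p e) e))) (\e.((p e) e))) ((\d.(\e.((d e) e))) p)) u)
Step 12: ((((p (\e.((p e) e))) (\e.((p e) e))) (\e.((p e) e))) u)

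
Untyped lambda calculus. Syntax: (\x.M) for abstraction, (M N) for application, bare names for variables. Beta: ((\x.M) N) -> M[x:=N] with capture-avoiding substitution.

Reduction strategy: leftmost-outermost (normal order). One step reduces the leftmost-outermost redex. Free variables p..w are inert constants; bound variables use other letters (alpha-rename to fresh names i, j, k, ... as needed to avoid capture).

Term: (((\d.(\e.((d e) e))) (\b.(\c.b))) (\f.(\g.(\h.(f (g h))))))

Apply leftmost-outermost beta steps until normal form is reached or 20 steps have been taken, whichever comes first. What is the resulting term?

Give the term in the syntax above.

Answer: (\f.(\g.(\h.(f (g h)))))

Derivation:
Step 0: (((\d.(\e.((d e) e))) (\b.(\c.b))) (\f.(\g.(\h.(f (g h))))))
Step 1: ((\e.(((\b.(\c.b)) e) e)) (\f.(\g.(\h.(f (g h))))))
Step 2: (((\b.(\c.b)) (\f.(\g.(\h.(f (g h)))))) (\f.(\g.(\h.(f (g h))))))
Step 3: ((\c.(\f.(\g.(\h.(f (g h)))))) (\f.(\g.(\h.(f (g h))))))
Step 4: (\f.(\g.(\h.(f (g h)))))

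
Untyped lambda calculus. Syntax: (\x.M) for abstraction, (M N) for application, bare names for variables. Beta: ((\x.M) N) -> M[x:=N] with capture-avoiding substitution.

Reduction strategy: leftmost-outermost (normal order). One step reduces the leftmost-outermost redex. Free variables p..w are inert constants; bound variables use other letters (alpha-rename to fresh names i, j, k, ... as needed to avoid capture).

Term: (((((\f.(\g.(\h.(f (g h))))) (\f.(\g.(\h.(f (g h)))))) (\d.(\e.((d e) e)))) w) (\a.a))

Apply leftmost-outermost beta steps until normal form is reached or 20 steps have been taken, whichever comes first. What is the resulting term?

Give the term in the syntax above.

Answer: (\h.((w h) h))

Derivation:
Step 0: (((((\f.(\g.(\h.(f (g h))))) (\f.(\g.(\h.(f (g h)))))) (\d.(\e.((d e) e)))) w) (\a.a))
Step 1: ((((\g.(\h.((\f.(\g.(\h.(f (g h))))) (g h)))) (\d.(\e.((d e) e)))) w) (\a.a))
Step 2: (((\h.((\f.(\g.(\h.(f (g h))))) ((\d.(\e.((d e) e))) h))) w) (\a.a))
Step 3: (((\f.(\g.(\h.(f (g h))))) ((\d.(\e.((d e) e))) w)) (\a.a))
Step 4: ((\g.(\h.(((\d.(\e.((d e) e))) w) (g h)))) (\a.a))
Step 5: (\h.(((\d.(\e.((d e) e))) w) ((\a.a) h)))
Step 6: (\h.((\e.((w e) e)) ((\a.a) h)))
Step 7: (\h.((w ((\a.a) h)) ((\a.a) h)))
Step 8: (\h.((w h) ((\a.a) h)))
Step 9: (\h.((w h) h))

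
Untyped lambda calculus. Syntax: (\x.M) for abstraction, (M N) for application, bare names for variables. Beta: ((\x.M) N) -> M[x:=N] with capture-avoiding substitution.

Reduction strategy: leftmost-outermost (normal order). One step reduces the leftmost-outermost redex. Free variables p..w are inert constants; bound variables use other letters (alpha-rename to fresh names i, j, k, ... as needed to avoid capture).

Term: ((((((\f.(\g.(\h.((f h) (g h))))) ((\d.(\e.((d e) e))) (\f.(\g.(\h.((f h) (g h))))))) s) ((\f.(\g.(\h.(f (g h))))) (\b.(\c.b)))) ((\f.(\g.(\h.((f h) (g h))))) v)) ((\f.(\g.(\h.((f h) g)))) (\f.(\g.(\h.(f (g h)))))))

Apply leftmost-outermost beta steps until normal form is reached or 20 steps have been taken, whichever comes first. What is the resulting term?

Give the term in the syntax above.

Step 0: ((((((\f.(\g.(\h.((f h) (g h))))) ((\d.(\e.((d e) e))) (\f.(\g.(\h.((f h) (g h))))))) s) ((\f.(\g.(\h.(f (g h))))) (\b.(\c.b)))) ((\f.(\g.(\h.((f h) (g h))))) v)) ((\f.(\g.(\h.((f h) g)))) (\f.(\g.(\h.(f (g h)))))))
Step 1: (((((\g.(\h.((((\d.(\e.((d e) e))) (\f.(\g.(\h.((f h) (g h)))))) h) (g h)))) s) ((\f.(\g.(\h.(f (g h))))) (\b.(\c.b)))) ((\f.(\g.(\h.((f h) (g h))))) v)) ((\f.(\g.(\h.((f h) g)))) (\f.(\g.(\h.(f (g h)))))))
Step 2: ((((\h.((((\d.(\e.((d e) e))) (\f.(\g.(\h.((f h) (g h)))))) h) (s h))) ((\f.(\g.(\h.(f (g h))))) (\b.(\c.b)))) ((\f.(\g.(\h.((f h) (g h))))) v)) ((\f.(\g.(\h.((f h) g)))) (\f.(\g.(\h.(f (g h)))))))
Step 3: ((((((\d.(\e.((d e) e))) (\f.(\g.(\h.((f h) (g h)))))) ((\f.(\g.(\h.(f (g h))))) (\b.(\c.b)))) (s ((\f.(\g.(\h.(f (g h))))) (\b.(\c.b))))) ((\f.(\g.(\h.((f h) (g h))))) v)) ((\f.(\g.(\h.((f h) g)))) (\f.(\g.(\h.(f (g h)))))))
Step 4: (((((\e.(((\f.(\g.(\h.((f h) (g h))))) e) e)) ((\f.(\g.(\h.(f (g h))))) (\b.(\c.b)))) (s ((\f.(\g.(\h.(f (g h))))) (\b.(\c.b))))) ((\f.(\g.(\h.((f h) (g h))))) v)) ((\f.(\g.(\h.((f h) g)))) (\f.(\g.(\h.(f (g h)))))))
Step 5: ((((((\f.(\g.(\h.((f h) (g h))))) ((\f.(\g.(\h.(f (g h))))) (\b.(\c.b)))) ((\f.(\g.(\h.(f (g h))))) (\b.(\c.b)))) (s ((\f.(\g.(\h.(f (g h))))) (\b.(\c.b))))) ((\f.(\g.(\h.((f h) (g h))))) v)) ((\f.(\g.(\h.((f h) g)))) (\f.(\g.(\h.(f (g h)))))))
Step 6: (((((\g.(\h.((((\f.(\g.(\h.(f (g h))))) (\b.(\c.b))) h) (g h)))) ((\f.(\g.(\h.(f (g h))))) (\b.(\c.b)))) (s ((\f.(\g.(\h.(f (g h))))) (\b.(\c.b))))) ((\f.(\g.(\h.((f h) (g h))))) v)) ((\f.(\g.(\h.((f h) g)))) (\f.(\g.(\h.(f (g h)))))))
Step 7: ((((\h.((((\f.(\g.(\h.(f (g h))))) (\b.(\c.b))) h) (((\f.(\g.(\h.(f (g h))))) (\b.(\c.b))) h))) (s ((\f.(\g.(\h.(f (g h))))) (\b.(\c.b))))) ((\f.(\g.(\h.((f h) (g h))))) v)) ((\f.(\g.(\h.((f h) g)))) (\f.(\g.(\h.(f (g h)))))))
Step 8: ((((((\f.(\g.(\h.(f (g h))))) (\b.(\c.b))) (s ((\f.(\g.(\h.(f (g h))))) (\b.(\c.b))))) (((\f.(\g.(\h.(f (g h))))) (\b.(\c.b))) (s ((\f.(\g.(\h.(f (g h))))) (\b.(\c.b)))))) ((\f.(\g.(\h.((f h) (g h))))) v)) ((\f.(\g.(\h.((f h) g)))) (\f.(\g.(\h.(f (g h)))))))
Step 9: (((((\g.(\h.((\b.(\c.b)) (g h)))) (s ((\f.(\g.(\h.(f (g h))))) (\b.(\c.b))))) (((\f.(\g.(\h.(f (g h))))) (\b.(\c.b))) (s ((\f.(\g.(\h.(f (g h))))) (\b.(\c.b)))))) ((\f.(\g.(\h.((f h) (g h))))) v)) ((\f.(\g.(\h.((f h) g)))) (\f.(\g.(\h.(f (g h)))))))
Step 10: ((((\h.((\b.(\c.b)) ((s ((\f.(\g.(\h.(f (g h))))) (\b.(\c.b)))) h))) (((\f.(\g.(\h.(f (g h))))) (\b.(\c.b))) (s ((\f.(\g.(\h.(f (g h))))) (\b.(\c.b)))))) ((\f.(\g.(\h.((f h) (g h))))) v)) ((\f.(\g.(\h.((f h) g)))) (\f.(\g.(\h.(f (g h)))))))
Step 11: ((((\b.(\c.b)) ((s ((\f.(\g.(\h.(f (g h))))) (\b.(\c.b)))) (((\f.(\g.(\h.(f (g h))))) (\b.(\c.b))) (s ((\f.(\g.(\h.(f (g h))))) (\b.(\c.b))))))) ((\f.(\g.(\h.((f h) (g h))))) v)) ((\f.(\g.(\h.((f h) g)))) (\f.(\g.(\h.(f (g h)))))))
Step 12: (((\c.((s ((\f.(\g.(\h.(f (g h))))) (\b.(\c.b)))) (((\f.(\g.(\h.(f (g h))))) (\b.(\c.b))) (s ((\f.(\g.(\h.(f (g h))))) (\b.(\c.b))))))) ((\f.(\g.(\h.((f h) (g h))))) v)) ((\f.(\g.(\h.((f h) g)))) (\f.(\g.(\h.(f (g h)))))))
Step 13: (((s ((\f.(\g.(\h.(f (g h))))) (\b.(\c.b)))) (((\f.(\g.(\h.(f (g h))))) (\b.(\c.b))) (s ((\f.(\g.(\h.(f (g h))))) (\b.(\c.b)))))) ((\f.(\g.(\h.((f h) g)))) (\f.(\g.(\h.(f (g h)))))))
Step 14: (((s (\g.(\h.((\b.(\c.b)) (g h))))) (((\f.(\g.(\h.(f (g h))))) (\b.(\c.b))) (s ((\f.(\g.(\h.(f (g h))))) (\b.(\c.b)))))) ((\f.(\g.(\h.((f h) g)))) (\f.(\g.(\h.(f (g h)))))))
Step 15: (((s (\g.(\h.(\c.(g h))))) (((\f.(\g.(\h.(f (g h))))) (\b.(\c.b))) (s ((\f.(\g.(\h.(f (g h))))) (\b.(\c.b)))))) ((\f.(\g.(\h.((f h) g)))) (\f.(\g.(\h.(f (g h)))))))
Step 16: (((s (\g.(\h.(\c.(g h))))) ((\g.(\h.((\b.(\c.b)) (g h)))) (s ((\f.(\g.(\h.(f (g h))))) (\b.(\c.b)))))) ((\f.(\g.(\h.((f h) g)))) (\f.(\g.(\h.(f (g h)))))))
Step 17: (((s (\g.(\h.(\c.(g h))))) (\h.((\b.(\c.b)) ((s ((\f.(\g.(\h.(f (g h))))) (\b.(\c.b)))) h)))) ((\f.(\g.(\h.((f h) g)))) (\f.(\g.(\h.(f (g h)))))))
Step 18: (((s (\g.(\h.(\c.(g h))))) (\h.(\c.((s ((\f.(\g.(\h.(f (g h))))) (\b.(\c.b)))) h)))) ((\f.(\g.(\h.((f h) g)))) (\f.(\g.(\h.(f (g h)))))))
Step 19: (((s (\g.(\h.(\c.(g h))))) (\h.(\c.((s (\g.(\h.((\b.(\c.b)) (g h))))) h)))) ((\f.(\g.(\h.((f h) g)))) (\f.(\g.(\h.(f (g h)))))))
Step 20: (((s (\g.(\h.(\c.(g h))))) (\h.(\c.((s (\g.(\h.(\c.(g h))))) h)))) ((\f.(\g.(\h.((f h) g)))) (\f.(\g.(\h.(f (g h)))))))

Answer: (((s (\g.(\h.(\c.(g h))))) (\h.(\c.((s (\g.(\h.(\c.(g h))))) h)))) ((\f.(\g.(\h.((f h) g)))) (\f.(\g.(\h.(f (g h)))))))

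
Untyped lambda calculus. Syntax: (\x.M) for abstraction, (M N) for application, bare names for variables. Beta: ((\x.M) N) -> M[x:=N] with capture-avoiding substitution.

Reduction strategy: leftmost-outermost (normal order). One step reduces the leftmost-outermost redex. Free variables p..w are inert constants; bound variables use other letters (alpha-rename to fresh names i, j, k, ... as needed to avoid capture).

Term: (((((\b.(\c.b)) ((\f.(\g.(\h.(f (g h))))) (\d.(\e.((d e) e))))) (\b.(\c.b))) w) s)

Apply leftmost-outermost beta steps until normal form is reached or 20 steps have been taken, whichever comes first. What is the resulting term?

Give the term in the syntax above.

Step 0: (((((\b.(\c.b)) ((\f.(\g.(\h.(f (g h))))) (\d.(\e.((d e) e))))) (\b.(\c.b))) w) s)
Step 1: ((((\c.((\f.(\g.(\h.(f (g h))))) (\d.(\e.((d e) e))))) (\b.(\c.b))) w) s)
Step 2: ((((\f.(\g.(\h.(f (g h))))) (\d.(\e.((d e) e)))) w) s)
Step 3: (((\g.(\h.((\d.(\e.((d e) e))) (g h)))) w) s)
Step 4: ((\h.((\d.(\e.((d e) e))) (w h))) s)
Step 5: ((\d.(\e.((d e) e))) (w s))
Step 6: (\e.(((w s) e) e))

Answer: (\e.(((w s) e) e))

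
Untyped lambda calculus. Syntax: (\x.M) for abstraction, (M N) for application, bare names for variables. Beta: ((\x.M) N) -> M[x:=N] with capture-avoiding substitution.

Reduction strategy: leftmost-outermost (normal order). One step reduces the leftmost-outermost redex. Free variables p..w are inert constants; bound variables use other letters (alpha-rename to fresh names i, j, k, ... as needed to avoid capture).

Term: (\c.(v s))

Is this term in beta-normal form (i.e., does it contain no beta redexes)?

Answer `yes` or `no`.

Term: (\c.(v s))
No beta redexes found.

Answer: yes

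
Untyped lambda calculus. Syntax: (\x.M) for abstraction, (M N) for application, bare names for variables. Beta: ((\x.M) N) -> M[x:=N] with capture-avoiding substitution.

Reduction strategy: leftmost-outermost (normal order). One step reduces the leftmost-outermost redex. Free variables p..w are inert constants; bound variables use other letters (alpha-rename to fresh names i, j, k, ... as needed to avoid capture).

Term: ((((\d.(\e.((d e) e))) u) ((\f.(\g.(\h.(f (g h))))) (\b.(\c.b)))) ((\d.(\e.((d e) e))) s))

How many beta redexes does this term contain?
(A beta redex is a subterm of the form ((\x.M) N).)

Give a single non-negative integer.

Answer: 3

Derivation:
Term: ((((\d.(\e.((d e) e))) u) ((\f.(\g.(\h.(f (g h))))) (\b.(\c.b)))) ((\d.(\e.((d e) e))) s))
  Redex: ((\d.(\e.((d e) e))) u)
  Redex: ((\f.(\g.(\h.(f (g h))))) (\b.(\c.b)))
  Redex: ((\d.(\e.((d e) e))) s)
Total redexes: 3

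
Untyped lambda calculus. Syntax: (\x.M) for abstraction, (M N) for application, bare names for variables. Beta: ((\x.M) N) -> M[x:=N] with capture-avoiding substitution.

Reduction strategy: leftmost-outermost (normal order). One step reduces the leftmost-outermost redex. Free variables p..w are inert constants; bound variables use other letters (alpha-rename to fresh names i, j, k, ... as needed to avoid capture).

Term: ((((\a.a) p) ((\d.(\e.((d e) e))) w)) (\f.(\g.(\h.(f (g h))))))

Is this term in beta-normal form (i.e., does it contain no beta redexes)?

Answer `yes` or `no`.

Answer: no

Derivation:
Term: ((((\a.a) p) ((\d.(\e.((d e) e))) w)) (\f.(\g.(\h.(f (g h))))))
Found 2 beta redex(es).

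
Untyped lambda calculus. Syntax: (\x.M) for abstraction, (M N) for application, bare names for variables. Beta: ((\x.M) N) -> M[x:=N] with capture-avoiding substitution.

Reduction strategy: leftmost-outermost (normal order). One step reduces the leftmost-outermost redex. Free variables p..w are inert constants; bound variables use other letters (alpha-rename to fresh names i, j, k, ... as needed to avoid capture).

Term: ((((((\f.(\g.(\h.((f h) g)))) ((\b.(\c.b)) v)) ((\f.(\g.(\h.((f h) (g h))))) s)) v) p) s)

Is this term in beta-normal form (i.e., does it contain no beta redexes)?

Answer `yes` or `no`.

Term: ((((((\f.(\g.(\h.((f h) g)))) ((\b.(\c.b)) v)) ((\f.(\g.(\h.((f h) (g h))))) s)) v) p) s)
Found 3 beta redex(es).

Answer: no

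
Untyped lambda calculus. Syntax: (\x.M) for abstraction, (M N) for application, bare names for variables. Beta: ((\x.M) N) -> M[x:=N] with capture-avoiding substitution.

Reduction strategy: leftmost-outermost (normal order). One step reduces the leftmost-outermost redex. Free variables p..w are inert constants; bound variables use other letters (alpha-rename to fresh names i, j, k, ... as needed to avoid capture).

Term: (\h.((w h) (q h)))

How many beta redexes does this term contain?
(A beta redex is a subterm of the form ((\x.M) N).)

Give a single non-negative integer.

Answer: 0

Derivation:
Term: (\h.((w h) (q h)))
  (no redexes)
Total redexes: 0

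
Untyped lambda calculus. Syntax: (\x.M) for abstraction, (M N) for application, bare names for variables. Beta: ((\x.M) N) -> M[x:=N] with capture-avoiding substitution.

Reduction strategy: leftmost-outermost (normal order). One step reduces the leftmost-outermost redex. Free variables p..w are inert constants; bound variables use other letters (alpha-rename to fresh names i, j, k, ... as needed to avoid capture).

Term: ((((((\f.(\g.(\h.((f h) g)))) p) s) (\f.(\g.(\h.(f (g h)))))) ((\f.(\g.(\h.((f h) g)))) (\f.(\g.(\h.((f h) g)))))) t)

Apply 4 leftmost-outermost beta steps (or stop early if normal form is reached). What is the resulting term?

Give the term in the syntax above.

Step 0: ((((((\f.(\g.(\h.((f h) g)))) p) s) (\f.(\g.(\h.(f (g h)))))) ((\f.(\g.(\h.((f h) g)))) (\f.(\g.(\h.((f h) g)))))) t)
Step 1: (((((\g.(\h.((p h) g))) s) (\f.(\g.(\h.(f (g h)))))) ((\f.(\g.(\h.((f h) g)))) (\f.(\g.(\h.((f h) g)))))) t)
Step 2: ((((\h.((p h) s)) (\f.(\g.(\h.(f (g h)))))) ((\f.(\g.(\h.((f h) g)))) (\f.(\g.(\h.((f h) g)))))) t)
Step 3: ((((p (\f.(\g.(\h.(f (g h)))))) s) ((\f.(\g.(\h.((f h) g)))) (\f.(\g.(\h.((f h) g)))))) t)
Step 4: ((((p (\f.(\g.(\h.(f (g h)))))) s) (\g.(\h.(((\f.(\g.(\h.((f h) g)))) h) g)))) t)

Answer: ((((p (\f.(\g.(\h.(f (g h)))))) s) (\g.(\h.(((\f.(\g.(\h.((f h) g)))) h) g)))) t)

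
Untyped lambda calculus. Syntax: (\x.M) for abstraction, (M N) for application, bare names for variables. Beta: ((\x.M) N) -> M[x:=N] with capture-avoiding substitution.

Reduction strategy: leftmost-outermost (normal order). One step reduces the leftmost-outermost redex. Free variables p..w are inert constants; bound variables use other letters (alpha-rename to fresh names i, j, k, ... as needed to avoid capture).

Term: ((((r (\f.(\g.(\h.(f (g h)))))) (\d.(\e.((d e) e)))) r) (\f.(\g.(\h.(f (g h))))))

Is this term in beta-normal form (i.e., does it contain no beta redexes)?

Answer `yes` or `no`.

Term: ((((r (\f.(\g.(\h.(f (g h)))))) (\d.(\e.((d e) e)))) r) (\f.(\g.(\h.(f (g h))))))
No beta redexes found.

Answer: yes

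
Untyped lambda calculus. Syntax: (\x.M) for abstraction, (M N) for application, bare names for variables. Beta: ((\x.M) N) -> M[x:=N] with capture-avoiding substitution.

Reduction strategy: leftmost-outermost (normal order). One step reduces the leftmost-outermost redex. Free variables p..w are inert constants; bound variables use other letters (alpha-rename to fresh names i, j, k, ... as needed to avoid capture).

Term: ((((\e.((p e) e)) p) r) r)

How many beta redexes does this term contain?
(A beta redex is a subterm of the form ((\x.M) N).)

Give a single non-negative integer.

Term: ((((\e.((p e) e)) p) r) r)
  Redex: ((\e.((p e) e)) p)
Total redexes: 1

Answer: 1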